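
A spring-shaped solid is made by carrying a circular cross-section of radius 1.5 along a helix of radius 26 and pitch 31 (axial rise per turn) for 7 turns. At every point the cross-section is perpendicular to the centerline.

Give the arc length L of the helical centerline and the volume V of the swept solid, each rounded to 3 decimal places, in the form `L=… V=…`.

L=1163.947 V=8227.455

2πR = 2π·26 = 163.362818
per-turn = √(163.362818² + 31²) = √(26687.4103 + 961) = √27648.4103 = 166.278111
L = 7 × 166.278111 = 1163.946779
V = π·1.5² × L = 7.068583 × 1163.946779 = 8227.454964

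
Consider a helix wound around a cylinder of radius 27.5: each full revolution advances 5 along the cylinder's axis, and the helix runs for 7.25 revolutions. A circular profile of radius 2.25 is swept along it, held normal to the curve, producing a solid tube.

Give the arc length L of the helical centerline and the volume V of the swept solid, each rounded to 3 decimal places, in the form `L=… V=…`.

L=1253.234 V=19931.833

2πR = 2π·27.5 = 172.787596
per-turn = √(172.787596² + 5²) = √(29855.5533 + 25) = √29880.5533 = 172.859924
L = 7.25 × 172.859924 = 1253.234449
V = π·2.25² × L = 15.904313 × 1253.234449 = 19931.832696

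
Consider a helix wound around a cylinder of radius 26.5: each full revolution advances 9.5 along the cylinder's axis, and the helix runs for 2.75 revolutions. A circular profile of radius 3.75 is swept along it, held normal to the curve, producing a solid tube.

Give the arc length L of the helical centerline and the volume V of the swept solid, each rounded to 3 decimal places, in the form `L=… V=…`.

2πR = 2π·26.5 = 166.504411
per-turn = √(166.504411² + 9.5²) = √(27723.7188 + 90.25) = √27813.9688 = 166.775204
L = 2.75 × 166.775204 = 458.631812
V = π·3.75² × L = 44.178647 × 458.631812 = 20261.732773

L=458.632 V=20261.733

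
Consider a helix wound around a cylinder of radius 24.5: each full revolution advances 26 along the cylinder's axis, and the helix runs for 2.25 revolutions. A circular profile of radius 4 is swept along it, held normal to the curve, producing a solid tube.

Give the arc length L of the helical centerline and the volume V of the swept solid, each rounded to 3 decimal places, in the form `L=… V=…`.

2πR = 2π·24.5 = 153.938040
per-turn = √(153.938040² + 26²) = √(23696.9202 + 676) = √24372.9202 = 156.118289
L = 2.25 × 156.118289 = 351.266150
V = π·4² × L = 50.265482 × 351.266150 = 17656.562516

L=351.266 V=17656.563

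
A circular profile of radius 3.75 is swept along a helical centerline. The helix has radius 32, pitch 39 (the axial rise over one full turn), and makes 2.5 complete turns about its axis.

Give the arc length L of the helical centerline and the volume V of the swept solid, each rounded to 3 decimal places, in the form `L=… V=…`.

2πR = 2π·32 = 201.061930
per-turn = √(201.061930² + 39²) = √(40425.8996 + 1521) = √41946.8996 = 204.809423
L = 2.5 × 204.809423 = 512.023557
V = π·3.75² × L = 44.178647 × 512.023557 = 22620.507811

L=512.024 V=22620.508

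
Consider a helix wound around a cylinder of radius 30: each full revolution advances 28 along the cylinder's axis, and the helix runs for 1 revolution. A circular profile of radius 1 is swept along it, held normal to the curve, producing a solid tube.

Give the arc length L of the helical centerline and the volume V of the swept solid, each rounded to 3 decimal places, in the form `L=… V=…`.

L=190.564 V=598.674

2πR = 2π·30 = 188.495559
per-turn = √(188.495559² + 28²) = √(35530.5758 + 784) = √36314.5758 = 190.563837
L = 1 × 190.563837 = 190.563837
V = π·1² × L = 3.141593 × 190.563837 = 598.673949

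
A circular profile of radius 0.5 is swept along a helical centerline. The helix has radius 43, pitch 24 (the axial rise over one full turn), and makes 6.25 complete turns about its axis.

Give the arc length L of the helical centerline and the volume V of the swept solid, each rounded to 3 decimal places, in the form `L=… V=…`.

L=1695.255 V=1331.450

2πR = 2π·43 = 270.176968
per-turn = √(270.176968² + 24²) = √(72995.5942 + 576) = √73571.5942 = 271.240842
L = 6.25 × 271.240842 = 1695.255260
V = π·0.5² × L = 0.785398 × 1695.255260 = 1331.450368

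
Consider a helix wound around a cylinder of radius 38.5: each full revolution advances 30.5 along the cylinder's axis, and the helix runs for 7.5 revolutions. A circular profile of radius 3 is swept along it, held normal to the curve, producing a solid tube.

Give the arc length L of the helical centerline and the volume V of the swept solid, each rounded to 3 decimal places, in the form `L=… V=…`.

L=1828.634 V=51703.401

2πR = 2π·38.5 = 241.902634
per-turn = √(241.902634² + 30.5²) = √(58516.8845 + 930.25) = √59447.1345 = 243.817831
L = 7.5 × 243.817831 = 1828.633729
V = π·3² × L = 28.274334 × 1828.633729 = 51703.400606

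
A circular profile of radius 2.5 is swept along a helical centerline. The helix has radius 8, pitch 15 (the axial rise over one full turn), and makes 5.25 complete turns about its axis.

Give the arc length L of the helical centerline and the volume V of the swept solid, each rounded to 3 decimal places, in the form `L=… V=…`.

2πR = 2π·8 = 50.265482
per-turn = √(50.265482² + 15²) = √(2526.6187 + 225) = √2751.6187 = 52.455874
L = 5.25 × 52.455874 = 275.393339
V = π·2.5² × L = 19.634954 × 275.393339 = 5407.335566

L=275.393 V=5407.336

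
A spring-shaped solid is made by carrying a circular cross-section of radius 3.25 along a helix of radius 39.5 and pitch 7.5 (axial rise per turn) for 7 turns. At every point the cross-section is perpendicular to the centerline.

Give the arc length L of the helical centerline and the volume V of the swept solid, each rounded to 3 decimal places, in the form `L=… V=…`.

2πR = 2π·39.5 = 248.185820
per-turn = √(248.185820² + 7.5²) = √(61596.2011 + 56.25) = √61652.4511 = 248.299116
L = 7 × 248.299116 = 1738.093813
V = π·3.25² × L = 33.183072 × 1738.093813 = 57675.292836

L=1738.094 V=57675.293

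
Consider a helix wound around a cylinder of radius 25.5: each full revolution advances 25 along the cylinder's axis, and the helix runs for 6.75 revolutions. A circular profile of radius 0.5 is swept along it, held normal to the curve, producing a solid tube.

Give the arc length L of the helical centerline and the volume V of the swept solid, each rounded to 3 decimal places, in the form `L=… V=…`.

L=1094.579 V=859.681

2πR = 2π·25.5 = 160.221225
per-turn = √(160.221225² + 25²) = √(25670.8410 + 625) = √26295.8410 = 162.159924
L = 6.75 × 162.159924 = 1094.579489
V = π·0.5² × L = 0.785398 × 1094.579489 = 859.680720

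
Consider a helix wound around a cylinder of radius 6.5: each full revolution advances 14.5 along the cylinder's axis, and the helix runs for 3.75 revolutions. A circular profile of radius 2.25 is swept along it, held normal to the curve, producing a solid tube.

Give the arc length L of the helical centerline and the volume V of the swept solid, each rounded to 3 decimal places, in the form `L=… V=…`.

2πR = 2π·6.5 = 40.840704
per-turn = √(40.840704² + 14.5²) = √(1667.9631 + 210.25) = √1878.2131 = 43.338356
L = 3.75 × 43.338356 = 162.518837
V = π·2.25² × L = 15.904313 × 162.518837 = 2584.750419

L=162.519 V=2584.750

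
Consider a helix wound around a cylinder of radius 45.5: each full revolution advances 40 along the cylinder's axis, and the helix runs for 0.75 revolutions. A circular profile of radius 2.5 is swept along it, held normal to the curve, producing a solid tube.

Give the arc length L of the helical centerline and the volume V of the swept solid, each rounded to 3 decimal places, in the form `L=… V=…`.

2πR = 2π·45.5 = 285.884931
per-turn = √(285.884931² + 40²) = √(81730.1940 + 1600) = √83330.1940 = 288.669697
L = 0.75 × 288.669697 = 216.502273
V = π·2.5² × L = 19.634954 × 216.502273 = 4251.012187

L=216.502 V=4251.012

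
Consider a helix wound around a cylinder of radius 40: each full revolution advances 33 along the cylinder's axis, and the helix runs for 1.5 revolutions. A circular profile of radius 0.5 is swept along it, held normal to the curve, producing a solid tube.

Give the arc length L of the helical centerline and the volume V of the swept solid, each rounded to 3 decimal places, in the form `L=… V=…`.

2πR = 2π·40 = 251.327412
per-turn = √(251.327412² + 33²) = √(63165.4682 + 1089) = √64254.4682 = 253.484651
L = 1.5 × 253.484651 = 380.226976
V = π·0.5² × L = 0.785398 × 380.226976 = 298.629569

L=380.227 V=298.630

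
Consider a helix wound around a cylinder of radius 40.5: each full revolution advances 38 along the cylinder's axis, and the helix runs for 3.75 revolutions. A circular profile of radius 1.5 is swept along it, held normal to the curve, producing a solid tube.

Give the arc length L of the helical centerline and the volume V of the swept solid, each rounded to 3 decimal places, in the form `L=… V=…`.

L=964.840 V=6820.051

2πR = 2π·40.5 = 254.469005
per-turn = √(254.469005² + 38²) = √(64754.4745 + 1444) = √66198.4745 = 257.290642
L = 3.75 × 257.290642 = 964.839908
V = π·1.5² × L = 7.068583 × 964.839908 = 6820.051423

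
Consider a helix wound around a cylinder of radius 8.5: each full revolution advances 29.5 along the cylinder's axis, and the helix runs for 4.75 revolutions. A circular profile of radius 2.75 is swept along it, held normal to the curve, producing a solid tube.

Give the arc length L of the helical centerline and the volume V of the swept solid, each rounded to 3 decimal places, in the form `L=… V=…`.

L=289.811 V=6885.414

2πR = 2π·8.5 = 53.407075
per-turn = √(53.407075² + 29.5²) = √(2852.3157 + 870.25) = √3722.5657 = 61.012832
L = 4.75 × 61.012832 = 289.810952
V = π·2.75² × L = 23.758294 × 289.810952 = 6885.413933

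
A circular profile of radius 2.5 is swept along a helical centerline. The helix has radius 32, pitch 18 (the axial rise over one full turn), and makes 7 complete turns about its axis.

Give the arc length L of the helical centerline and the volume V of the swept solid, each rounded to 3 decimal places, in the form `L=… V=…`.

L=1413.062 V=27745.414

2πR = 2π·32 = 201.061930
per-turn = √(201.061930² + 18²) = √(40425.8996 + 324) = √40749.8996 = 201.866044
L = 7 × 201.866044 = 1413.062306
V = π·2.5² × L = 19.634954 × 1413.062306 = 27745.413505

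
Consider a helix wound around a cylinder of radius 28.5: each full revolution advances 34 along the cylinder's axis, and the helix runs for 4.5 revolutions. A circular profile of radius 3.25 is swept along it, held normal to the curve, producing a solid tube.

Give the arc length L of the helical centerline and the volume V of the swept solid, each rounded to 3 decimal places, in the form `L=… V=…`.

L=820.215 V=27217.250

2πR = 2π·28.5 = 179.070781
per-turn = √(179.070781² + 34²) = √(32066.3447 + 1156) = √33222.3447 = 182.269978
L = 4.5 × 182.269978 = 820.214899
V = π·3.25² × L = 33.183072 × 820.214899 = 27217.250372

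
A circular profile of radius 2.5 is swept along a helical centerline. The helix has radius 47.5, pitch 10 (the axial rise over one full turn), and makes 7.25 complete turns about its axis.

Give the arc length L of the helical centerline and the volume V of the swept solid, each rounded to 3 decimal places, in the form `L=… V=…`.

L=2164.986 V=42509.405

2πR = 2π·47.5 = 298.451302
per-turn = √(298.451302² + 10²) = √(89073.1797 + 100) = √89173.1797 = 298.618787
L = 7.25 × 298.618787 = 2164.986203
V = π·2.5² × L = 19.634954 × 2164.986203 = 42509.404690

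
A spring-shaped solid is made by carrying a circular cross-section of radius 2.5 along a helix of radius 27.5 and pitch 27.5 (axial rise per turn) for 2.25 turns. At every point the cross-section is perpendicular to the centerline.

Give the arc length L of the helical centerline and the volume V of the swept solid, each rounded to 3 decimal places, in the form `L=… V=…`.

L=393.665 V=7729.597

2πR = 2π·27.5 = 172.787596
per-turn = √(172.787596² + 27.5²) = √(29855.5533 + 756.25) = √30611.8033 = 174.962291
L = 2.25 × 174.962291 = 393.665155
V = π·2.5² × L = 19.634954 × 393.665155 = 7729.597244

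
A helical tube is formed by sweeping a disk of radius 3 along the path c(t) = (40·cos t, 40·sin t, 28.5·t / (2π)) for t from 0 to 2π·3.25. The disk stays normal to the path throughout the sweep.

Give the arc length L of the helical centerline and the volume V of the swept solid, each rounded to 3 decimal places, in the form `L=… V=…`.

2πR = 2π·40 = 251.327412
per-turn = √(251.327412² + 28.5²) = √(63165.4682 + 812.25) = √63977.7182 = 252.938171
L = 3.25 × 252.938171 = 822.049055
V = π·3² × L = 28.274334 × 822.049055 = 23242.889437

L=822.049 V=23242.889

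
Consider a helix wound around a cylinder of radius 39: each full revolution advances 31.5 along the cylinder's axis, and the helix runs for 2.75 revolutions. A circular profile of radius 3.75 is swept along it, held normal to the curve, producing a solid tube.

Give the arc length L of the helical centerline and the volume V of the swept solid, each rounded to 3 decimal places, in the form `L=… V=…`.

L=679.417 V=30015.704

2πR = 2π·39 = 245.044227
per-turn = √(245.044227² + 31.5²) = √(60046.6732 + 992.25) = √61038.9232 = 247.060566
L = 2.75 × 247.060566 = 679.416556
V = π·3.75² × L = 44.178647 × 679.416556 = 30015.703982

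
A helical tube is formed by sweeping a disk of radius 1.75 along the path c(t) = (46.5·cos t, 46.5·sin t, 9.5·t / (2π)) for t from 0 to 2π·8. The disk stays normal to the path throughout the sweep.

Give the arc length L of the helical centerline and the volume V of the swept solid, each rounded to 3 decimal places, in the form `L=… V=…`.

L=2338.580 V=22499.778

2πR = 2π·46.5 = 292.168117
per-turn = √(292.168117² + 9.5²) = √(85362.2085 + 90.25) = √85452.4585 = 292.322525
L = 8 × 292.322525 = 2338.580198
V = π·1.75² × L = 9.621128 × 2338.580198 = 22499.778256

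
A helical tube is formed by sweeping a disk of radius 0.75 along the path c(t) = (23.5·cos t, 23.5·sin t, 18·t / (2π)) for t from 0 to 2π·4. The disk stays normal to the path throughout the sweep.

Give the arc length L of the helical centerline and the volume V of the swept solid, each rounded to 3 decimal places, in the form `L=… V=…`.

2πR = 2π·23.5 = 147.654855
per-turn = √(147.654855² + 18²) = √(21801.9561 + 324) = √22125.9561 = 148.747962
L = 4 × 148.747962 = 594.991847
V = π·0.75² × L = 1.767146 × 594.991847 = 1051.437384

L=594.992 V=1051.437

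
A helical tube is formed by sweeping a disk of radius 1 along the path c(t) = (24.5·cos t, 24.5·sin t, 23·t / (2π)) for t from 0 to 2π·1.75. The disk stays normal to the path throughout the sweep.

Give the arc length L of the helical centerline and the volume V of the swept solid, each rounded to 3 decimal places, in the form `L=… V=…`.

2πR = 2π·24.5 = 153.938040
per-turn = √(153.938040² + 23²) = √(23696.9202 + 529) = √24225.9202 = 155.646780
L = 1.75 × 155.646780 = 272.381865
V = π·1² × L = 3.141593 × 272.381865 = 855.712867

L=272.382 V=855.713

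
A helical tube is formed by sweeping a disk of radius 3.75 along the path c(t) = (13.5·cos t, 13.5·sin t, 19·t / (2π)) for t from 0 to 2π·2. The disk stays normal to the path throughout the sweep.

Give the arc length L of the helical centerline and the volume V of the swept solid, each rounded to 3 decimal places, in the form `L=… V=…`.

2πR = 2π·13.5 = 84.823002
per-turn = √(84.823002² + 19²) = √(7194.9416 + 361) = √7555.9416 = 86.924919
L = 2 × 86.924919 = 173.849839
V = π·3.75² × L = 44.178647 × 173.849839 = 7680.450603

L=173.850 V=7680.451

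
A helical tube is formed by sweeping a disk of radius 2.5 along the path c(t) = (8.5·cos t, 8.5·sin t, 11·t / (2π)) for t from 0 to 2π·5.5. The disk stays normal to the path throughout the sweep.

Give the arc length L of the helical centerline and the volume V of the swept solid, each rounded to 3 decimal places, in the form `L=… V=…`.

L=299.905 V=5888.614

2πR = 2π·8.5 = 53.407075
per-turn = √(53.407075² + 11²) = √(2852.3157 + 121) = √2973.3157 = 54.528118
L = 5.5 × 54.528118 = 299.904650
V = π·2.5² × L = 19.634954 × 299.904650 = 5888.614032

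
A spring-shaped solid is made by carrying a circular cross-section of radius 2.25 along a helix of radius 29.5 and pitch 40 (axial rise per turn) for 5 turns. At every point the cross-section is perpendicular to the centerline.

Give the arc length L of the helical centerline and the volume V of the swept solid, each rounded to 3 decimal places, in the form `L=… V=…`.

L=948.105 V=15078.952

2πR = 2π·29.5 = 185.353967
per-turn = √(185.353967² + 40²) = √(34356.0929 + 1600) = √35956.0929 = 189.620919
L = 5 × 189.620919 = 948.104595
V = π·2.25² × L = 15.904313 × 948.104595 = 15078.952054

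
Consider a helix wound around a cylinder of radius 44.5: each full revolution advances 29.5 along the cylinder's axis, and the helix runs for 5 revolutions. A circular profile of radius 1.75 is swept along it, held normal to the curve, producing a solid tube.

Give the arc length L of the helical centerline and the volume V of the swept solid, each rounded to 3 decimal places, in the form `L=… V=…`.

L=1405.768 V=13525.077

2πR = 2π·44.5 = 279.601746
per-turn = √(279.601746² + 29.5²) = √(78177.1365 + 870.25) = √79047.3865 = 281.153671
L = 5 × 281.153671 = 1405.768353
V = π·1.75² × L = 9.621128 × 1405.768353 = 13525.076559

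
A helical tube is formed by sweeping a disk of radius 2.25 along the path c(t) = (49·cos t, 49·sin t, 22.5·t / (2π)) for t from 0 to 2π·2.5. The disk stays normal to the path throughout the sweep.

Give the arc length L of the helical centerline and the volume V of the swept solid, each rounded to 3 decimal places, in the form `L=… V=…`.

L=771.743 V=12274.040

2πR = 2π·49 = 307.876080
per-turn = √(307.876080² + 22.5²) = √(94787.6807 + 506.25) = √95293.9307 = 308.697150
L = 2.5 × 308.697150 = 771.742876
V = π·2.25² × L = 15.904313 × 771.742876 = 12274.040108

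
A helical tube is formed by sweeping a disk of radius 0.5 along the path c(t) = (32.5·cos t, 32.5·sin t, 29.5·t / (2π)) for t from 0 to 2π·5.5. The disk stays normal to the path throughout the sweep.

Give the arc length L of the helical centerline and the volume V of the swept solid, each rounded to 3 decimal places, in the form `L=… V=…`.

2πR = 2π·32.5 = 204.203522
per-turn = √(204.203522² + 29.5²) = √(41699.0786 + 870.25) = √42569.3286 = 206.323359
L = 5.5 × 206.323359 = 1134.778476
V = π·0.5² × L = 0.785398 × 1134.778476 = 891.252931

L=1134.778 V=891.253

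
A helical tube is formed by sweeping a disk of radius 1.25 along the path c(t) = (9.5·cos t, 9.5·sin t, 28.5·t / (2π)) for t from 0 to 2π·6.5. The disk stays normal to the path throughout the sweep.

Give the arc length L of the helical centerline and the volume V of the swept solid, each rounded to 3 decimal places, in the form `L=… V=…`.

L=429.943 V=2110.479

2πR = 2π·9.5 = 59.690260
per-turn = √(59.690260² + 28.5²) = √(3562.9272 + 812.25) = √4375.1772 = 66.145122
L = 6.5 × 66.145122 = 429.943294
V = π·1.25² × L = 4.908739 × 429.943294 = 2110.479210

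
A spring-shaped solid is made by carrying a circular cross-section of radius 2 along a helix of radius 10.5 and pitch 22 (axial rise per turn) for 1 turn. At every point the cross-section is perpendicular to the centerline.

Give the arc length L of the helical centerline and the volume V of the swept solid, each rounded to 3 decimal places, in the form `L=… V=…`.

2πR = 2π·10.5 = 65.973446
per-turn = √(65.973446² + 22²) = √(4352.4955 + 484) = √4836.4955 = 69.544917
L = 1 × 69.544917 = 69.544917
V = π·2² × L = 12.566371 × 69.544917 = 873.927207

L=69.545 V=873.927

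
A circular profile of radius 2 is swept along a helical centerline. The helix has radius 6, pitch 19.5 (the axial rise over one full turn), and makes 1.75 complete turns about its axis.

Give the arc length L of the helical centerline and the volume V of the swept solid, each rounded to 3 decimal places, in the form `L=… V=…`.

L=74.277 V=933.387

2πR = 2π·6 = 37.699112
per-turn = √(37.699112² + 19.5²) = √(1421.2230 + 380.25) = √1801.4730 = 42.443763
L = 1.75 × 42.443763 = 74.276586
V = π·2² × L = 12.566371 × 74.276586 = 933.387102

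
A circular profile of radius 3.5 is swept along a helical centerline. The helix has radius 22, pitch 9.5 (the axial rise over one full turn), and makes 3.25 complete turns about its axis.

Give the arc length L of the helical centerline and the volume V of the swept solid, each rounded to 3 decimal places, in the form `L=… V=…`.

2πR = 2π·22 = 138.230077
per-turn = √(138.230077² + 9.5²) = √(19107.5541 + 90.25) = √19197.8041 = 138.556141
L = 3.25 × 138.556141 = 450.307457
V = π·3.5² × L = 38.484510 × 450.307457 = 17329.861843

L=450.307 V=17329.862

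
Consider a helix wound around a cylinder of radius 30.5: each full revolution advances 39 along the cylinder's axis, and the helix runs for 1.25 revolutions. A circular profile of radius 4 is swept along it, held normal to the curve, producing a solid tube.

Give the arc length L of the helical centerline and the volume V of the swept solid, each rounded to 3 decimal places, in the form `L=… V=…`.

2πR = 2π·30.5 = 191.637152
per-turn = √(191.637152² + 39²) = √(36724.7980 + 1521) = √38245.7980 = 195.565329
L = 1.25 × 195.565329 = 244.456661
V = π·4² × L = 50.265482 × 244.456661 = 12287.732029

L=244.457 V=12287.732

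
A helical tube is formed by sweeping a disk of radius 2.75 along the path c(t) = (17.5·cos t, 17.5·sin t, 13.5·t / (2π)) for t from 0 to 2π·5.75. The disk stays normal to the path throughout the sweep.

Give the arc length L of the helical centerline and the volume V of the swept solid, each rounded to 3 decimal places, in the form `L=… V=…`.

L=636.993 V=15133.866

2πR = 2π·17.5 = 109.955743
per-turn = √(109.955743² + 13.5²) = √(12090.2654 + 182.25) = √12272.5154 = 110.781386
L = 5.75 × 110.781386 = 636.992967
V = π·2.75² × L = 23.758294 × 636.992967 = 15133.866470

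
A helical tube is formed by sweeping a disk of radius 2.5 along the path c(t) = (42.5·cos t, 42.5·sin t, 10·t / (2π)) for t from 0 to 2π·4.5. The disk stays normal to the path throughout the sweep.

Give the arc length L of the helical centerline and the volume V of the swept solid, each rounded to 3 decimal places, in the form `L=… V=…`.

2πR = 2π·42.5 = 267.035376
per-turn = √(267.035376² + 10²) = √(71307.8918 + 100) = √71407.8918 = 267.222551
L = 4.5 × 267.222551 = 1202.501480
V = π·2.5² × L = 19.634954 × 1202.501480 = 23611.061343

L=1202.501 V=23611.061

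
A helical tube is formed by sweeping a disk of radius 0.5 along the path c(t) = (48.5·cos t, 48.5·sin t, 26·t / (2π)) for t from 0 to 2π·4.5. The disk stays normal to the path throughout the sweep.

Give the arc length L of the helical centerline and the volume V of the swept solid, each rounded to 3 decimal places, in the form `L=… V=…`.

L=1376.287 V=1080.934

2πR = 2π·48.5 = 304.734487
per-turn = √(304.734487² + 26²) = √(92863.1078 + 676) = √93539.1078 = 305.841638
L = 4.5 × 305.841638 = 1376.287373
V = π·0.5² × L = 0.785398 × 1376.287373 = 1080.933575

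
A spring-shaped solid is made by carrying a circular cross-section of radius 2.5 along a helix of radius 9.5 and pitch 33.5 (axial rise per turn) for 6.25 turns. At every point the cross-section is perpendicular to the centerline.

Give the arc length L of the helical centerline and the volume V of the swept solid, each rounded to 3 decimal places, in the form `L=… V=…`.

L=427.802 V=8399.877

2πR = 2π·9.5 = 59.690260
per-turn = √(59.690260² + 33.5²) = √(3562.9272 + 1122.25) = √4685.1772 = 68.448354
L = 6.25 × 68.448354 = 427.802214
V = π·2.5² × L = 19.634954 × 427.802214 = 8399.876821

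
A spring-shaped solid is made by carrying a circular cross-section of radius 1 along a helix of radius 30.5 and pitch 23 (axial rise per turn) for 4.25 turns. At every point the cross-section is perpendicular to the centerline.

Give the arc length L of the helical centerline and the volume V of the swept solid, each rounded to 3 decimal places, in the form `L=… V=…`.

2πR = 2π·30.5 = 191.637152
per-turn = √(191.637152² + 23²) = √(36724.7980 + 529) = √37253.7980 = 193.012430
L = 4.25 × 193.012430 = 820.302826
V = π·1² × L = 3.141593 × 820.302826 = 2577.057331

L=820.303 V=2577.057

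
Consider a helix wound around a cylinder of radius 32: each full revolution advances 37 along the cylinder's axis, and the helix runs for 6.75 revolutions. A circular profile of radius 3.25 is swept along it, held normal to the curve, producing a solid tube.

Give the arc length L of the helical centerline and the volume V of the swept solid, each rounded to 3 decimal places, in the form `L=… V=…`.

L=1379.957 V=45791.199

2πR = 2π·32 = 201.061930
per-turn = √(201.061930² + 37²) = √(40425.8996 + 1369) = √41794.8996 = 204.438009
L = 6.75 × 204.438009 = 1379.956562
V = π·3.25² × L = 33.183072 × 1379.956562 = 45791.198526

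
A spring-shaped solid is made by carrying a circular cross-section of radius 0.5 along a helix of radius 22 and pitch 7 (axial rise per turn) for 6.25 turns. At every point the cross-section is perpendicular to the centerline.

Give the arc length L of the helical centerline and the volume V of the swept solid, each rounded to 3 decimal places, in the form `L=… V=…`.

2πR = 2π·22 = 138.230077
per-turn = √(138.230077² + 7²) = √(19107.5541 + 49) = √19156.5541 = 138.407204
L = 6.25 × 138.407204 = 865.045025
V = π·0.5² × L = 0.785398 × 865.045025 = 679.404774

L=865.045 V=679.405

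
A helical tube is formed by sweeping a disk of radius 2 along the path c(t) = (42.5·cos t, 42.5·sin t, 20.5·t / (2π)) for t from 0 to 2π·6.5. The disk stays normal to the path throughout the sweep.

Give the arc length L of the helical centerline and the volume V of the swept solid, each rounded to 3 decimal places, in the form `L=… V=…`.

2πR = 2π·42.5 = 267.035376
per-turn = √(267.035376² + 20.5²) = √(71307.8918 + 420.25) = √71728.1418 = 267.821100
L = 6.5 × 267.821100 = 1740.837152
V = π·2² × L = 12.566371 × 1740.837152 = 21876.004836

L=1740.837 V=21876.005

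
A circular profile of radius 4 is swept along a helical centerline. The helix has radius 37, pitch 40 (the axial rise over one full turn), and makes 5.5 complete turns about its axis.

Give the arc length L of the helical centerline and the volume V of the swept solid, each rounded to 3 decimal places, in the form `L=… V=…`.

2πR = 2π·37 = 232.477856
per-turn = √(232.477856² + 40²) = √(54045.9537 + 1600) = √55645.9537 = 235.893946
L = 5.5 × 235.893946 = 1297.416702
V = π·4² × L = 50.265482 × 1297.416702 = 65215.276490

L=1297.417 V=65215.276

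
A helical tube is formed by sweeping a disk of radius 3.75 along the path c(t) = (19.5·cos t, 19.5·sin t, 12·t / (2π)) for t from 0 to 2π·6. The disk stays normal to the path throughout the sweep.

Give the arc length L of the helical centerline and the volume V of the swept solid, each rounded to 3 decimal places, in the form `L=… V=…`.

L=738.650 V=32632.564

2πR = 2π·19.5 = 122.522113
per-turn = √(122.522113² + 12²) = √(15011.6683 + 144) = √15155.6683 = 123.108360
L = 6 × 123.108360 = 738.650160
V = π·3.75² × L = 44.178647 × 738.650160 = 32632.564439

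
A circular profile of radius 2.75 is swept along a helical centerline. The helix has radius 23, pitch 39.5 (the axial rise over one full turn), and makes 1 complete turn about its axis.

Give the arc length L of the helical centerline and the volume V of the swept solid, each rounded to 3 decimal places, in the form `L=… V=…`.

2πR = 2π·23 = 144.513262
per-turn = √(144.513262² + 39.5²) = √(20884.0829 + 1560.25) = √22444.3329 = 149.814328
L = 1 × 149.814328 = 149.814328
V = π·2.75² × L = 23.758294 × 149.814328 = 3559.332919

L=149.814 V=3559.333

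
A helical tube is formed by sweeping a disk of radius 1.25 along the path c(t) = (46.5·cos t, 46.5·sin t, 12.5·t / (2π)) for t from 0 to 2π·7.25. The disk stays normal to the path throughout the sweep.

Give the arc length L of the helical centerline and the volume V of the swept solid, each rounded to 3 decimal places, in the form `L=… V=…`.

L=2120.157 V=10407.294

2πR = 2π·46.5 = 292.168117
per-turn = √(292.168117² + 12.5²) = √(85362.2085 + 156.25) = √85518.4585 = 292.435392
L = 7.25 × 292.435392 = 2120.156592
V = π·1.25² × L = 4.908739 × 2120.156592 = 10407.294332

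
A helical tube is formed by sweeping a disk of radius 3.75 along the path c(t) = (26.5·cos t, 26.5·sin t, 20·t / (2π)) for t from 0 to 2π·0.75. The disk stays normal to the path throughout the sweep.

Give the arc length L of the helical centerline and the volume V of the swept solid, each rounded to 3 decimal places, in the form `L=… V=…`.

L=125.776 V=5556.612

2πR = 2π·26.5 = 166.504411
per-turn = √(166.504411² + 20²) = √(27723.7188 + 400) = √28123.7188 = 167.701278
L = 0.75 × 167.701278 = 125.775959
V = π·3.75² × L = 44.178647 × 125.775959 = 5556.611645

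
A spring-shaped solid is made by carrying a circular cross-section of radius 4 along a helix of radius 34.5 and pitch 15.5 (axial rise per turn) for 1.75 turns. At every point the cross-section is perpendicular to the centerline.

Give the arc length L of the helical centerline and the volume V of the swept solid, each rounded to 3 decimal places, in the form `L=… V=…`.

L=380.316 V=19116.760

2πR = 2π·34.5 = 216.769893
per-turn = √(216.769893² + 15.5²) = √(46989.1866 + 240.25) = √47229.4366 = 217.323346
L = 1.75 × 217.323346 = 380.315855
V = π·4² × L = 50.265482 × 380.315855 = 19116.759930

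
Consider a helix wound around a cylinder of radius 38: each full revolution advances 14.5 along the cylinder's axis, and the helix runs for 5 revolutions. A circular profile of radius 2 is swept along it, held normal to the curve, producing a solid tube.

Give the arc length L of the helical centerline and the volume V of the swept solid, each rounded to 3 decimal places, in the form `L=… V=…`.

L=1196.005 V=15029.438

2πR = 2π·38 = 238.761042
per-turn = √(238.761042² + 14.5²) = √(57006.8350 + 210.25) = √57217.0850 = 239.200930
L = 5 × 239.200930 = 1196.004651
V = π·2² × L = 12.566371 × 1196.004651 = 15029.437703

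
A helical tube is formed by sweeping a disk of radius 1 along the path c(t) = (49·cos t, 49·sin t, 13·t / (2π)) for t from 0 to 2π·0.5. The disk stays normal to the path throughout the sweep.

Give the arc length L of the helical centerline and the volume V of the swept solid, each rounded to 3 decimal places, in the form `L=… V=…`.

L=154.075 V=484.042

2πR = 2π·49 = 307.876080
per-turn = √(307.876080² + 13²) = √(94787.6807 + 169) = √94956.6807 = 308.150419
L = 0.5 × 308.150419 = 154.075209
V = π·1² × L = 3.141593 × 154.075209 = 484.041546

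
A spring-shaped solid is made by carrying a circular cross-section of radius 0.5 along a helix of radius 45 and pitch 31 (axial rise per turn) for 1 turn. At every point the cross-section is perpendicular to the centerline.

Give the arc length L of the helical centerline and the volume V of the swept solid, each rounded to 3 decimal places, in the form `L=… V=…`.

L=284.438 V=223.397

2πR = 2π·45 = 282.743339
per-turn = √(282.743339² + 31²) = √(79943.7956 + 961) = √80904.7956 = 284.437683
L = 1 × 284.437683 = 284.437683
V = π·0.5² × L = 0.785398 × 284.437683 = 223.396834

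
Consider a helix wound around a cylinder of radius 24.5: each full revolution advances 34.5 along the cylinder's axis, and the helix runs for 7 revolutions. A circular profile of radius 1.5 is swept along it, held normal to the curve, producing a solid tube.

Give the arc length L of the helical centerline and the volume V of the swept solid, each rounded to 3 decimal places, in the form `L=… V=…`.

L=1104.297 V=7805.814

2πR = 2π·24.5 = 153.938040
per-turn = √(153.938040² + 34.5²) = √(23696.9202 + 1190.25) = √24887.1702 = 157.756680
L = 7 × 157.756680 = 1104.296762
V = π·1.5² × L = 7.068583 × 1104.296762 = 7805.813837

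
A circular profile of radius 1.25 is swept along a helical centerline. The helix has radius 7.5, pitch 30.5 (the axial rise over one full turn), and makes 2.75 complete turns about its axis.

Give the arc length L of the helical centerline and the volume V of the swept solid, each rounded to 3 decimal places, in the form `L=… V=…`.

L=154.366 V=757.741

2πR = 2π·7.5 = 47.123890
per-turn = √(47.123890² + 30.5²) = √(2220.6610 + 930.25) = √3150.9110 = 56.132976
L = 2.75 × 56.132976 = 154.365684
V = π·1.25² × L = 4.908739 × 154.365684 = 757.740779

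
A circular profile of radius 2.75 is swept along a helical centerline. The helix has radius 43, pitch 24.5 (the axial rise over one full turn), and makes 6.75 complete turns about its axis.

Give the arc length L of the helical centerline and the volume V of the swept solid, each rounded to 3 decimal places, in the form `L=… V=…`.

L=1831.177 V=43505.652

2πR = 2π·43 = 270.176968
per-turn = √(270.176968² + 24.5²) = √(72995.5942 + 600.25) = √73595.8442 = 271.285540
L = 6.75 × 271.285540 = 1831.177394
V = π·2.75² × L = 23.758294 × 1831.177394 = 43505.651709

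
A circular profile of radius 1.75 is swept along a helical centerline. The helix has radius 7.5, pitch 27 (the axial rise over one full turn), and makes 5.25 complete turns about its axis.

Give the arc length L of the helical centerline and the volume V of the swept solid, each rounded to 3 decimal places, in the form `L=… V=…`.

2πR = 2π·7.5 = 47.123890
per-turn = √(47.123890² + 27²) = √(2220.6610 + 729) = √2949.6610 = 54.310782
L = 5.25 × 54.310782 = 285.131603
V = π·1.75² × L = 9.621128 × 285.131603 = 2743.287507

L=285.132 V=2743.288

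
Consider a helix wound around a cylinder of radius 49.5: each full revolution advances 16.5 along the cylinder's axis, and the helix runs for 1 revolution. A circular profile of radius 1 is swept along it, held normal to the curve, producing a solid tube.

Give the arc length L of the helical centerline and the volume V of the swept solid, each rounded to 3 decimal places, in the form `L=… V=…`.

L=311.455 V=978.465

2πR = 2π·49.5 = 311.017673
per-turn = √(311.017673² + 16.5²) = √(96731.9927 + 272.25) = √97004.2427 = 311.455041
L = 1 × 311.455041 = 311.455041
V = π·1² × L = 3.141593 × 311.455041 = 978.464870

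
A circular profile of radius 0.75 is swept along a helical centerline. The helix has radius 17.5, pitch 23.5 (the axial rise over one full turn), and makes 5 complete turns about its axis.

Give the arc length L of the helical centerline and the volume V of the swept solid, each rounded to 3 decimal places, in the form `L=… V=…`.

L=562.195 V=993.480

2πR = 2π·17.5 = 109.955743
per-turn = √(109.955743² + 23.5²) = √(12090.2654 + 552.25) = √12642.5154 = 112.438941
L = 5 × 112.438941 = 562.194704
V = π·0.75² × L = 1.767146 × 562.194704 = 993.480047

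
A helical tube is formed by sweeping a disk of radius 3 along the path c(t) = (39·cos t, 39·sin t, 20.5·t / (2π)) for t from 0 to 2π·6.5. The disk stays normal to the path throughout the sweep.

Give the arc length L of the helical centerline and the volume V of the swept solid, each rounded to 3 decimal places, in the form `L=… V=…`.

2πR = 2π·39 = 245.044227
per-turn = √(245.044227² + 20.5²) = √(60046.6732 + 420.25) = √60466.9232 = 245.900230
L = 6.5 × 245.900230 = 1598.351496
V = π·3² × L = 28.274334 × 1598.351496 = 45192.323854

L=1598.351 V=45192.324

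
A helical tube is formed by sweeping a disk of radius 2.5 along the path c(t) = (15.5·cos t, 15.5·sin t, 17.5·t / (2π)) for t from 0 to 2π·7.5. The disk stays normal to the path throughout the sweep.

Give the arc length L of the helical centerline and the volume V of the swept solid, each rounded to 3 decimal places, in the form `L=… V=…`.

2πR = 2π·15.5 = 97.389372
per-turn = √(97.389372² + 17.5²) = √(9484.6898 + 306.25) = √9790.9398 = 98.949178
L = 7.5 × 98.949178 = 742.118835
V = π·2.5² × L = 19.634954 × 742.118835 = 14571.469253

L=742.119 V=14571.469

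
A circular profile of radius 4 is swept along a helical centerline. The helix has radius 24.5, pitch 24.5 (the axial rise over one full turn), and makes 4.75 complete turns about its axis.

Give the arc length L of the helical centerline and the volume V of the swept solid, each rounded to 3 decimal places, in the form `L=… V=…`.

2πR = 2π·24.5 = 153.938040
per-turn = √(153.938040² + 24.5²) = √(23696.9202 + 600.25) = √24297.1702 = 155.875496
L = 4.75 × 155.875496 = 740.408605
V = π·4² × L = 50.265482 × 740.408605 = 37216.995730

L=740.409 V=37216.996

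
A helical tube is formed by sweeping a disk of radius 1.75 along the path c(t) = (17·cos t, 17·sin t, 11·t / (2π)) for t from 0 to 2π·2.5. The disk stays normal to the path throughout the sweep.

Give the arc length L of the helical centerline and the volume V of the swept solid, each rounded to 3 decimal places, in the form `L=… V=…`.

L=268.448 V=2582.769

2πR = 2π·17 = 106.814150
per-turn = √(106.814150² + 11²) = √(11409.2627 + 121) = √11530.2627 = 107.379061
L = 2.5 × 107.379061 = 268.447652
V = π·1.75² × L = 9.621128 × 268.447652 = 2582.769086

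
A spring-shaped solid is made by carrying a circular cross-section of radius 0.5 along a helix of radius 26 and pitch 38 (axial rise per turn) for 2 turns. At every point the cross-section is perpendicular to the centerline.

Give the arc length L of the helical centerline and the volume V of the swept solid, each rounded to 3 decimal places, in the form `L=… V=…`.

2πR = 2π·26 = 163.362818
per-turn = √(163.362818² + 38²) = √(26687.4103 + 1444) = √28131.4103 = 167.724209
L = 2 × 167.724209 = 335.448418
V = π·0.5² × L = 0.785398 × 335.448418 = 263.460571

L=335.448 V=263.461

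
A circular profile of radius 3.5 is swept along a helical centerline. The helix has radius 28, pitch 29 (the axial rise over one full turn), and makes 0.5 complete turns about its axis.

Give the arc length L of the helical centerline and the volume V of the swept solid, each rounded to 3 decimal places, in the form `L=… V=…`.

2πR = 2π·28 = 175.929189
per-turn = √(175.929189² + 29²) = √(30951.0794 + 841) = √31792.0794 = 178.303335
L = 0.5 × 178.303335 = 89.151668
V = π·3.5² × L = 38.484510 × 89.151668 = 3430.958247

L=89.152 V=3430.958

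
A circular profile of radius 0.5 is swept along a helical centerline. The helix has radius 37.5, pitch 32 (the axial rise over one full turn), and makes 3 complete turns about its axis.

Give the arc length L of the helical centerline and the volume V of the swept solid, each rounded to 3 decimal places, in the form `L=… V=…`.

L=713.348 V=560.262

2πR = 2π·37.5 = 235.619449
per-turn = √(235.619449² + 32²) = √(55516.5248 + 1024) = √56540.5248 = 237.782516
L = 3 × 237.782516 = 713.347547
V = π·0.5² × L = 0.785398 × 713.347547 = 560.261853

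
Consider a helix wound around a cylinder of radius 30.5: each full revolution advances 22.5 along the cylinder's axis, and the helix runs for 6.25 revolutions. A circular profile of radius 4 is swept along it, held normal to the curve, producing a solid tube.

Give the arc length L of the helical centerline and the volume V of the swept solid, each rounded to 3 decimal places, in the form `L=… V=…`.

L=1205.959 V=60618.126

2πR = 2π·30.5 = 191.637152
per-turn = √(191.637152² + 22.5²) = √(36724.7980 + 506.25) = √37231.0480 = 192.953487
L = 6.25 × 192.953487 = 1205.959291
V = π·4² × L = 50.265482 × 1205.959291 = 60618.125587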